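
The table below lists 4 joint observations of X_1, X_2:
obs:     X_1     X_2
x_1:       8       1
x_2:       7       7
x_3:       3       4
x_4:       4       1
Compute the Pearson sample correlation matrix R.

Step 1 — column means:
  mean(X_1) = (8 + 7 + 3 + 4) / 4 = 22/4 = 5.5
  mean(X_2) = (1 + 7 + 4 + 1) / 4 = 13/4 = 3.25

Step 2 — sample variances and covariances s[i,j] = (1/(n-1)) · Σ_k (x_{k,i} - mean_i) · (x_{k,j} - mean_j), with n-1 = 3:
  s[X_1,X_1] = ((2.5)·(2.5) + (1.5)·(1.5) + (-2.5)·(-2.5) + (-1.5)·(-1.5)) / 3 = 17/3 = 5.6667
  s[X_1,X_2] = ((2.5)·(-2.25) + (1.5)·(3.75) + (-2.5)·(0.75) + (-1.5)·(-2.25)) / 3 = 1.5/3 = 0.5
  s[X_2,X_2] = ((-2.25)·(-2.25) + (3.75)·(3.75) + (0.75)·(0.75) + (-2.25)·(-2.25)) / 3 = 24.75/3 = 8.25
  Sample standard deviations s_i = √(s[i,i]):
  s(X_1) = √(5.6667) = 2.3805
  s(X_2) = √(8.25) = 2.8723

Step 3 — r_{ij} = s_{ij} / (s_i · s_j):
  r[X_1,X_1] = 1 (diagonal).
  r[X_1,X_2] = 0.5 / (2.3805 · 2.8723) = 0.5 / 6.8374 = 0.0731
  r[X_2,X_2] = 1 (diagonal).

R is symmetric with unit diagonal. Assembling:

R = [[1, 0.0731],
 [0.0731, 1]]


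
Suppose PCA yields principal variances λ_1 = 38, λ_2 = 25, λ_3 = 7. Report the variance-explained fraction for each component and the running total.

Step 1 — total variance = trace(Sigma) = Σ λ_i = 38 + 25 + 7 = 70.

Step 2 — fraction explained by component i = λ_i / Σ λ:
  PC1: 38/70 = 0.5429
  PC2: 25/70 = 0.3571
  PC3: 7/70 = 0.1

Step 3 — cumulative fraction after k components = (λ_1 + ... + λ_k) / Σ λ:
  k = 1: 38/70 = 0.5429
  k = 2: (38 + 25)/70 = 63/70 = 0.9
  k = 3: (38 + 25 + 7)/70 = 70/70 = 1

Summary (fraction, with percent):

explained: PC1 0.5429 (54.29%), PC2 0.3571 (35.71%), PC3 0.1 (10%);  cumulative: 0.5429, 0.9, 1


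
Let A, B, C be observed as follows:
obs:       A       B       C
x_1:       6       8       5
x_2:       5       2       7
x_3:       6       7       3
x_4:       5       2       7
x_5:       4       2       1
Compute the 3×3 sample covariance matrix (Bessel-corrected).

Step 1 — column means:
  mean(A) = (6 + 5 + 6 + 5 + 4) / 5 = 26/5 = 5.2
  mean(B) = (8 + 2 + 7 + 2 + 2) / 5 = 21/5 = 4.2
  mean(C) = (5 + 7 + 3 + 7 + 1) / 5 = 23/5 = 4.6

Step 2 — sample covariance S[i,j] = (1/(n-1)) · Σ_k (x_{k,i} - mean_i) · (x_{k,j} - mean_j), with n-1 = 4.
  S[A,A] = ((0.8)·(0.8) + (-0.2)·(-0.2) + (0.8)·(0.8) + (-0.2)·(-0.2) + (-1.2)·(-1.2)) / 4 = 2.8/4 = 0.7
  S[A,B] = ((0.8)·(3.8) + (-0.2)·(-2.2) + (0.8)·(2.8) + (-0.2)·(-2.2) + (-1.2)·(-2.2)) / 4 = 8.8/4 = 2.2
  S[A,C] = ((0.8)·(0.4) + (-0.2)·(2.4) + (0.8)·(-1.6) + (-0.2)·(2.4) + (-1.2)·(-3.6)) / 4 = 2.4/4 = 0.6
  S[B,B] = ((3.8)·(3.8) + (-2.2)·(-2.2) + (2.8)·(2.8) + (-2.2)·(-2.2) + (-2.2)·(-2.2)) / 4 = 36.8/4 = 9.2
  S[B,C] = ((3.8)·(0.4) + (-2.2)·(2.4) + (2.8)·(-1.6) + (-2.2)·(2.4) + (-2.2)·(-3.6)) / 4 = -5.6/4 = -1.4
  S[C,C] = ((0.4)·(0.4) + (2.4)·(2.4) + (-1.6)·(-1.6) + (2.4)·(2.4) + (-3.6)·(-3.6)) / 4 = 27.2/4 = 6.8

S is symmetric (S[j,i] = S[i,j]). Assembling:

S = [[0.7, 2.2, 0.6],
 [2.2, 9.2, -1.4],
 [0.6, -1.4, 6.8]]


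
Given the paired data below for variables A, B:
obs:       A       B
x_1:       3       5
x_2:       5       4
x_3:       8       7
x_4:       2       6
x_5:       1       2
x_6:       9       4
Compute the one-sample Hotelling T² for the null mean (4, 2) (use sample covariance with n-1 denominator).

Step 1 — sample mean vector:
  mean(A) = (3 + 5 + 8 + 2 + 1 + 9) / 6 = 28/6 = 4.6667
  mean(B) = (5 + 4 + 7 + 6 + 2 + 4) / 6 = 28/6 = 4.6667
  x̄ = (4.6667, 4.6667),  deviation x̄ - mu_0 = (4.6667, 4.6667) - (4, 2) = (0.6667, 2.6667).

Step 2 — sample covariance matrix, S[i,j] = (1/(n-1)) · Σ_k (x_{k,i} - mean_i) · (x_{k,j} - mean_j), divisor n-1 = 5:
  S[A,A] = ((-1.6667)·(-1.6667) + (0.3333)·(0.3333) + (3.3333)·(3.3333) + (-2.6667)·(-2.6667) + (-3.6667)·(-3.6667) + (4.3333)·(4.3333)) / 5 = 53.3333/5 = 10.6667
  S[A,B] = ((-1.6667)·(0.3333) + (0.3333)·(-0.6667) + (3.3333)·(2.3333) + (-2.6667)·(1.3333) + (-3.6667)·(-2.6667) + (4.3333)·(-0.6667)) / 5 = 10.3333/5 = 2.0667
  S[B,B] = ((0.3333)·(0.3333) + (-0.6667)·(-0.6667) + (2.3333)·(2.3333) + (1.3333)·(1.3333) + (-2.6667)·(-2.6667) + (-0.6667)·(-0.6667)) / 5 = 15.3333/5 = 3.0667
  S = [[10.6667, 2.0667],
 [2.0667, 3.0667]].

Step 3 — invert S. det(S) = 10.6667·3.0667 - (2.0667)² = 28.44.
  S^{-1} = (1/det) · [[d, -b], [-b, a]] = [[0.1078, -0.0727],
 [-0.0727, 0.3751]].

Step 4 — quadratic form (x̄ - mu_0)^T · S^{-1} · (x̄ - mu_0):
  S^{-1} · (x̄ - mu_0) = (-0.1219, 0.9517),
  (x̄ - mu_0)^T · [...] = (0.6667)·(-0.1219) + (2.6667)·(0.9517) = 2.4566.

Step 5 — scale by n: T² = 6 · 2.4566 = 14.7398.

T² ≈ 14.7398


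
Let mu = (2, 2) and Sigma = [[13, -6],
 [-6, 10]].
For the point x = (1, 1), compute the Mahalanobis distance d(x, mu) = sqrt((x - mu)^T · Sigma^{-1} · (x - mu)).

Step 1 — centre the observation: (x - mu) = (-1, -1).

Step 2 — invert Sigma. det(Sigma) = 13·10 - (-6)² = 94.
  Sigma^{-1} = (1/det) · [[d, -b], [-b, a]] = [[0.1064, 0.0638],
 [0.0638, 0.1383]].

Step 3 — form the quadratic (x - mu)^T · Sigma^{-1} · (x - mu):
  Sigma^{-1} · (x - mu) = (-0.1702, -0.2021).
  (x - mu)^T · [Sigma^{-1} · (x - mu)] = (-1)·(-0.1702) + (-1)·(-0.2021) = 0.3723.

Step 4 — take square root: d = √(0.3723) ≈ 0.6102.

d(x, mu) = √(0.3723) ≈ 0.6102


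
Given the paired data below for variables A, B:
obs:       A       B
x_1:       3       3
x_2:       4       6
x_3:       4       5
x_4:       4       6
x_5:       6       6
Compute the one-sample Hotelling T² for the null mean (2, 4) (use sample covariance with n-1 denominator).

Step 1 — sample mean vector:
  mean(A) = (3 + 4 + 4 + 4 + 6) / 5 = 21/5 = 4.2
  mean(B) = (3 + 6 + 5 + 6 + 6) / 5 = 26/5 = 5.2
  x̄ = (4.2, 5.2),  deviation x̄ - mu_0 = (4.2, 5.2) - (2, 4) = (2.2, 1.2).

Step 2 — sample covariance matrix, S[i,j] = (1/(n-1)) · Σ_k (x_{k,i} - mean_i) · (x_{k,j} - mean_j), divisor n-1 = 4:
  S[A,A] = ((-1.2)·(-1.2) + (-0.2)·(-0.2) + (-0.2)·(-0.2) + (-0.2)·(-0.2) + (1.8)·(1.8)) / 4 = 4.8/4 = 1.2
  S[A,B] = ((-1.2)·(-2.2) + (-0.2)·(0.8) + (-0.2)·(-0.2) + (-0.2)·(0.8) + (1.8)·(0.8)) / 4 = 3.8/4 = 0.95
  S[B,B] = ((-2.2)·(-2.2) + (0.8)·(0.8) + (-0.2)·(-0.2) + (0.8)·(0.8) + (0.8)·(0.8)) / 4 = 6.8/4 = 1.7
  S = [[1.2, 0.95],
 [0.95, 1.7]].

Step 3 — invert S. det(S) = 1.2·1.7 - (0.95)² = 1.1375.
  S^{-1} = (1/det) · [[d, -b], [-b, a]] = [[1.4945, -0.8352],
 [-0.8352, 1.0549]].

Step 4 — quadratic form (x̄ - mu_0)^T · S^{-1} · (x̄ - mu_0):
  S^{-1} · (x̄ - mu_0) = (2.2857, -0.5714),
  (x̄ - mu_0)^T · [...] = (2.2)·(2.2857) + (1.2)·(-0.5714) = 4.3429.

Step 5 — scale by n: T² = 5 · 4.3429 = 21.7143.

T² ≈ 21.7143


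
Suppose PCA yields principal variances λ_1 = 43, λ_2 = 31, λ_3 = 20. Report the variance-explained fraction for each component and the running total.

Step 1 — total variance = trace(Sigma) = Σ λ_i = 43 + 31 + 20 = 94.

Step 2 — fraction explained by component i = λ_i / Σ λ:
  PC1: 43/94 = 0.4574
  PC2: 31/94 = 0.3298
  PC3: 20/94 = 0.2128

Step 3 — cumulative fraction after k components = (λ_1 + ... + λ_k) / Σ λ:
  k = 1: 43/94 = 0.4574
  k = 2: (43 + 31)/94 = 74/94 = 0.7872
  k = 3: (43 + 31 + 20)/94 = 94/94 = 1

Summary (fraction, with percent):

explained: PC1 0.4574 (45.74%), PC2 0.3298 (32.98%), PC3 0.2128 (21.28%);  cumulative: 0.4574, 0.7872, 1


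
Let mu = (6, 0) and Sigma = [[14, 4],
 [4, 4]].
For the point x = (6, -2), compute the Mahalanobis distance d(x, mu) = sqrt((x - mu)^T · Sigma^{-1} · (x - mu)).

Step 1 — centre the observation: (x - mu) = (0, -2).

Step 2 — invert Sigma. det(Sigma) = 14·4 - (4)² = 40.
  Sigma^{-1} = (1/det) · [[d, -b], [-b, a]] = [[0.1, -0.1],
 [-0.1, 0.35]].

Step 3 — form the quadratic (x - mu)^T · Sigma^{-1} · (x - mu):
  Sigma^{-1} · (x - mu) = (0.2, -0.7).
  (x - mu)^T · [Sigma^{-1} · (x - mu)] = (0)·(0.2) + (-2)·(-0.7) = 1.4.

Step 4 — take square root: d = √(1.4) ≈ 1.1832.

d(x, mu) = √(1.4) ≈ 1.1832


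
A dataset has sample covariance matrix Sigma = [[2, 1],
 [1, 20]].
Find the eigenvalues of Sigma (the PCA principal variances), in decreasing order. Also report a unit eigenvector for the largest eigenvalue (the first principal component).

Step 1 — characteristic polynomial of 2×2 Sigma:
  det(Sigma - λI) = λ² - trace · λ + det = 0.
  trace = 2 + 20 = 22, det = 2·20 - (1)² = 39.
Step 2 — discriminant:
  Δ = trace² - 4·det = 484 - 156 = 328.
Step 3 — eigenvalues:
  λ = (trace ± √Δ)/2 = (22 ± 18.1108)/2,
  λ_1 = 20.0554,  λ_2 = 1.9446.

Step 4 — unit eigenvector for λ_1: solve (Sigma - λ_1 I)v = 0. First row:
  (2 - 20.0554)·v_x + (1)·v_y = 0, i.e. (-18.0554)·v_x + (1)·v_y = 0,
  so v ∝ (b, λ_1 - a) = (1, 18.0554) = u.
  ||u|| = √((1)² + (18.0554)²) = √(326.9969) ≈ 18.0831,
  v_1 = u/||u|| ≈ (0.0553, 0.9985) (||v_1|| = 1).

λ_1 = 20.0554,  λ_2 = 1.9446;  v_1 ≈ (0.0553, 0.9985)


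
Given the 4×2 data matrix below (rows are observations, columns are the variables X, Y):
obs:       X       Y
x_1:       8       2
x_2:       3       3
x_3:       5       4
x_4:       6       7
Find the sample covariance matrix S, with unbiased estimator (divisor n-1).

Step 1 — column means:
  mean(X) = (8 + 3 + 5 + 6) / 4 = 22/4 = 5.5
  mean(Y) = (2 + 3 + 4 + 7) / 4 = 16/4 = 4

Step 2 — sample covariance S[i,j] = (1/(n-1)) · Σ_k (x_{k,i} - mean_i) · (x_{k,j} - mean_j), with n-1 = 3.
  S[X,X] = ((2.5)·(2.5) + (-2.5)·(-2.5) + (-0.5)·(-0.5) + (0.5)·(0.5)) / 3 = 13/3 = 4.3333
  S[X,Y] = ((2.5)·(-2) + (-2.5)·(-1) + (-0.5)·(0) + (0.5)·(3)) / 3 = -1/3 = -0.3333
  S[Y,Y] = ((-2)·(-2) + (-1)·(-1) + (0)·(0) + (3)·(3)) / 3 = 14/3 = 4.6667

S is symmetric (S[j,i] = S[i,j]). Assembling:

S = [[4.3333, -0.3333],
 [-0.3333, 4.6667]]


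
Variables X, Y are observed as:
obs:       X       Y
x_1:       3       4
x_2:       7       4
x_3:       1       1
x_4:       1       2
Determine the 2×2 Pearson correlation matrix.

Step 1 — column means:
  mean(X) = (3 + 7 + 1 + 1) / 4 = 12/4 = 3
  mean(Y) = (4 + 4 + 1 + 2) / 4 = 11/4 = 2.75

Step 2 — sample variances and covariances s[i,j] = (1/(n-1)) · Σ_k (x_{k,i} - mean_i) · (x_{k,j} - mean_j), with n-1 = 3:
  s[X,X] = ((0)·(0) + (4)·(4) + (-2)·(-2) + (-2)·(-2)) / 3 = 24/3 = 8
  s[X,Y] = ((0)·(1.25) + (4)·(1.25) + (-2)·(-1.75) + (-2)·(-0.75)) / 3 = 10/3 = 3.3333
  s[Y,Y] = ((1.25)·(1.25) + (1.25)·(1.25) + (-1.75)·(-1.75) + (-0.75)·(-0.75)) / 3 = 6.75/3 = 2.25
  Sample standard deviations s_i = √(s[i,i]):
  s(X) = √(8) = 2.8284
  s(Y) = √(2.25) = 1.5

Step 3 — r_{ij} = s_{ij} / (s_i · s_j):
  r[X,X] = 1 (diagonal).
  r[X,Y] = 3.3333 / (2.8284 · 1.5) = 3.3333 / 4.2426 = 0.7857
  r[Y,Y] = 1 (diagonal).

R is symmetric with unit diagonal. Assembling:

R = [[1, 0.7857],
 [0.7857, 1]]


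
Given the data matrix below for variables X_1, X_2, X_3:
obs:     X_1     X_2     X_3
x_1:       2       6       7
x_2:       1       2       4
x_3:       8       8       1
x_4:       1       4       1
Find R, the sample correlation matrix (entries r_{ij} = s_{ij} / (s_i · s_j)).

Step 1 — column means:
  mean(X_1) = (2 + 1 + 8 + 1) / 4 = 12/4 = 3
  mean(X_2) = (6 + 2 + 8 + 4) / 4 = 20/4 = 5
  mean(X_3) = (7 + 4 + 1 + 1) / 4 = 13/4 = 3.25

Step 2 — sample variances and covariances s[i,j] = (1/(n-1)) · Σ_k (x_{k,i} - mean_i) · (x_{k,j} - mean_j), with n-1 = 3:
  s[X_1,X_1] = ((-1)·(-1) + (-2)·(-2) + (5)·(5) + (-2)·(-2)) / 3 = 34/3 = 11.3333
  s[X_1,X_2] = ((-1)·(1) + (-2)·(-3) + (5)·(3) + (-2)·(-1)) / 3 = 22/3 = 7.3333
  s[X_1,X_3] = ((-1)·(3.75) + (-2)·(0.75) + (5)·(-2.25) + (-2)·(-2.25)) / 3 = -12/3 = -4
  s[X_2,X_2] = ((1)·(1) + (-3)·(-3) + (3)·(3) + (-1)·(-1)) / 3 = 20/3 = 6.6667
  s[X_2,X_3] = ((1)·(3.75) + (-3)·(0.75) + (3)·(-2.25) + (-1)·(-2.25)) / 3 = -3/3 = -1
  s[X_3,X_3] = ((3.75)·(3.75) + (0.75)·(0.75) + (-2.25)·(-2.25) + (-2.25)·(-2.25)) / 3 = 24.75/3 = 8.25
  Sample standard deviations s_i = √(s[i,i]):
  s(X_1) = √(11.3333) = 3.3665
  s(X_2) = √(6.6667) = 2.582
  s(X_3) = √(8.25) = 2.8723

Step 3 — r_{ij} = s_{ij} / (s_i · s_j):
  r[X_1,X_1] = 1 (diagonal).
  r[X_1,X_2] = 7.3333 / (3.3665 · 2.582) = 7.3333 / 8.6923 = 0.8437
  r[X_1,X_3] = -4 / (3.3665 · 2.8723) = -4 / 9.6695 = -0.4137
  r[X_2,X_2] = 1 (diagonal).
  r[X_2,X_3] = -1 / (2.582 · 2.8723) = -1 / 7.4162 = -0.1348
  r[X_3,X_3] = 1 (diagonal).

R is symmetric with unit diagonal. Assembling:

R = [[1, 0.8437, -0.4137],
 [0.8437, 1, -0.1348],
 [-0.4137, -0.1348, 1]]


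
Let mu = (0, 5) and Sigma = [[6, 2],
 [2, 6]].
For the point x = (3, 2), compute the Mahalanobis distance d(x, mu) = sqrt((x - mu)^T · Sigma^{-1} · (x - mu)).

Step 1 — centre the observation: (x - mu) = (3, -3).

Step 2 — invert Sigma. det(Sigma) = 6·6 - (2)² = 32.
  Sigma^{-1} = (1/det) · [[d, -b], [-b, a]] = [[0.1875, -0.0625],
 [-0.0625, 0.1875]].

Step 3 — form the quadratic (x - mu)^T · Sigma^{-1} · (x - mu):
  Sigma^{-1} · (x - mu) = (0.75, -0.75).
  (x - mu)^T · [Sigma^{-1} · (x - mu)] = (3)·(0.75) + (-3)·(-0.75) = 4.5.

Step 4 — take square root: d = √(4.5) ≈ 2.1213.

d(x, mu) = √(4.5) ≈ 2.1213


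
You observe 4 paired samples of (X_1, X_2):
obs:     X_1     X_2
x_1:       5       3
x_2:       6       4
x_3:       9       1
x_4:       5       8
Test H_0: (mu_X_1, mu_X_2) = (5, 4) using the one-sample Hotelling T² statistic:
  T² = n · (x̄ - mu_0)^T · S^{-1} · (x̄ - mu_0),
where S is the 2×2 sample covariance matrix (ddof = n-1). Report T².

Step 1 — sample mean vector:
  mean(X_1) = (5 + 6 + 9 + 5) / 4 = 25/4 = 6.25
  mean(X_2) = (3 + 4 + 1 + 8) / 4 = 16/4 = 4
  x̄ = (6.25, 4),  deviation x̄ - mu_0 = (6.25, 4) - (5, 4) = (1.25, 0).

Step 2 — sample covariance matrix, S[i,j] = (1/(n-1)) · Σ_k (x_{k,i} - mean_i) · (x_{k,j} - mean_j), divisor n-1 = 3:
  S[X_1,X_1] = ((-1.25)·(-1.25) + (-0.25)·(-0.25) + (2.75)·(2.75) + (-1.25)·(-1.25)) / 3 = 10.75/3 = 3.5833
  S[X_1,X_2] = ((-1.25)·(-1) + (-0.25)·(0) + (2.75)·(-3) + (-1.25)·(4)) / 3 = -12/3 = -4
  S[X_2,X_2] = ((-1)·(-1) + (0)·(0) + (-3)·(-3) + (4)·(4)) / 3 = 26/3 = 8.6667
  S = [[3.5833, -4],
 [-4, 8.6667]].

Step 3 — invert S. det(S) = 3.5833·8.6667 - (-4)² = 15.0556.
  S^{-1} = (1/det) · [[d, -b], [-b, a]] = [[0.5756, 0.2657],
 [0.2657, 0.238]].

Step 4 — quadratic form (x̄ - mu_0)^T · S^{-1} · (x̄ - mu_0):
  S^{-1} · (x̄ - mu_0) = (0.7196, 0.3321),
  (x̄ - mu_0)^T · [...] = (1.25)·(0.7196) + (0)·(0.3321) = 0.8994.

Step 5 — scale by n: T² = 4 · 0.8994 = 3.5978.

T² ≈ 3.5978


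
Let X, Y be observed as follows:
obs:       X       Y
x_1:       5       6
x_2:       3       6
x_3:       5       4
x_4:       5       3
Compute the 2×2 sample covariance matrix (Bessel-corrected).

Step 1 — column means:
  mean(X) = (5 + 3 + 5 + 5) / 4 = 18/4 = 4.5
  mean(Y) = (6 + 6 + 4 + 3) / 4 = 19/4 = 4.75

Step 2 — sample covariance S[i,j] = (1/(n-1)) · Σ_k (x_{k,i} - mean_i) · (x_{k,j} - mean_j), with n-1 = 3.
  S[X,X] = ((0.5)·(0.5) + (-1.5)·(-1.5) + (0.5)·(0.5) + (0.5)·(0.5)) / 3 = 3/3 = 1
  S[X,Y] = ((0.5)·(1.25) + (-1.5)·(1.25) + (0.5)·(-0.75) + (0.5)·(-1.75)) / 3 = -2.5/3 = -0.8333
  S[Y,Y] = ((1.25)·(1.25) + (1.25)·(1.25) + (-0.75)·(-0.75) + (-1.75)·(-1.75)) / 3 = 6.75/3 = 2.25

S is symmetric (S[j,i] = S[i,j]). Assembling:

S = [[1, -0.8333],
 [-0.8333, 2.25]]


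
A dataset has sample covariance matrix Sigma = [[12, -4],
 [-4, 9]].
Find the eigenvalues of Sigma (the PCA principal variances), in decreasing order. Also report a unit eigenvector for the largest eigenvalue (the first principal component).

Step 1 — characteristic polynomial of 2×2 Sigma:
  det(Sigma - λI) = λ² - trace · λ + det = 0.
  trace = 12 + 9 = 21, det = 12·9 - (-4)² = 92.
Step 2 — discriminant:
  Δ = trace² - 4·det = 441 - 368 = 73.
Step 3 — eigenvalues:
  λ = (trace ± √Δ)/2 = (21 ± 8.544)/2,
  λ_1 = 14.772,  λ_2 = 6.228.

Step 4 — unit eigenvector for λ_1: solve (Sigma - λ_1 I)v = 0. First row:
  (12 - 14.772)·v_x + (-4)·v_y = 0, i.e. (-2.772)·v_x + (-4)·v_y = 0,
  so v ∝ (b, λ_1 - a) = (-4, 2.772); multiply by -1 so the first entry is positive: u = (4, -2.772).
  ||u|| = √((4)² + (-2.772)²) = √(23.684) ≈ 4.8666,
  v_1 = u/||u|| ≈ (0.8219, -0.5696) (||v_1|| = 1).

λ_1 = 14.772,  λ_2 = 6.228;  v_1 ≈ (0.8219, -0.5696)


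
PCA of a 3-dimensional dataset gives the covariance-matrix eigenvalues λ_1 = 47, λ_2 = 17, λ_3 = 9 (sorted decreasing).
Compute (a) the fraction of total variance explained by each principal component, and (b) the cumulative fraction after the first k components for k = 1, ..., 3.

Step 1 — total variance = trace(Sigma) = Σ λ_i = 47 + 17 + 9 = 73.

Step 2 — fraction explained by component i = λ_i / Σ λ:
  PC1: 47/73 = 0.6438
  PC2: 17/73 = 0.2329
  PC3: 9/73 = 0.1233

Step 3 — cumulative fraction after k components = (λ_1 + ... + λ_k) / Σ λ:
  k = 1: 47/73 = 0.6438
  k = 2: (47 + 17)/73 = 64/73 = 0.8767
  k = 3: (47 + 17 + 9)/73 = 73/73 = 1

Summary (fraction, with percent):

explained: PC1 0.6438 (64.38%), PC2 0.2329 (23.29%), PC3 0.1233 (12.33%);  cumulative: 0.6438, 0.8767, 1


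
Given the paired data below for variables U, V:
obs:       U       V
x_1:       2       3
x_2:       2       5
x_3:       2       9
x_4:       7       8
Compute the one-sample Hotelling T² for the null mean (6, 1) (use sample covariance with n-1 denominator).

Step 1 — sample mean vector:
  mean(U) = (2 + 2 + 2 + 7) / 4 = 13/4 = 3.25
  mean(V) = (3 + 5 + 9 + 8) / 4 = 25/4 = 6.25
  x̄ = (3.25, 6.25),  deviation x̄ - mu_0 = (3.25, 6.25) - (6, 1) = (-2.75, 5.25).

Step 2 — sample covariance matrix, S[i,j] = (1/(n-1)) · Σ_k (x_{k,i} - mean_i) · (x_{k,j} - mean_j), divisor n-1 = 3:
  S[U,U] = ((-1.25)·(-1.25) + (-1.25)·(-1.25) + (-1.25)·(-1.25) + (3.75)·(3.75)) / 3 = 18.75/3 = 6.25
  S[U,V] = ((-1.25)·(-3.25) + (-1.25)·(-1.25) + (-1.25)·(2.75) + (3.75)·(1.75)) / 3 = 8.75/3 = 2.9167
  S[V,V] = ((-3.25)·(-3.25) + (-1.25)·(-1.25) + (2.75)·(2.75) + (1.75)·(1.75)) / 3 = 22.75/3 = 7.5833
  S = [[6.25, 2.9167],
 [2.9167, 7.5833]].

Step 3 — invert S. det(S) = 6.25·7.5833 - (2.9167)² = 38.8889.
  S^{-1} = (1/det) · [[d, -b], [-b, a]] = [[0.195, -0.075],
 [-0.075, 0.1607]].

Step 4 — quadratic form (x̄ - mu_0)^T · S^{-1} · (x̄ - mu_0):
  S^{-1} · (x̄ - mu_0) = (-0.93, 1.05),
  (x̄ - mu_0)^T · [...] = (-2.75)·(-0.93) + (5.25)·(1.05) = 8.07.

Step 5 — scale by n: T² = 4 · 8.07 = 32.28.

T² ≈ 32.28


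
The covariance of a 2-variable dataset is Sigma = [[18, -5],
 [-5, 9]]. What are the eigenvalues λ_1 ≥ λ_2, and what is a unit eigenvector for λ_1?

Step 1 — characteristic polynomial of 2×2 Sigma:
  det(Sigma - λI) = λ² - trace · λ + det = 0.
  trace = 18 + 9 = 27, det = 18·9 - (-5)² = 137.
Step 2 — discriminant:
  Δ = trace² - 4·det = 729 - 548 = 181.
Step 3 — eigenvalues:
  λ = (trace ± √Δ)/2 = (27 ± 13.4536)/2,
  λ_1 = 20.2268,  λ_2 = 6.7732.

Step 4 — unit eigenvector for λ_1: solve (Sigma - λ_1 I)v = 0. First row:
  (18 - 20.2268)·v_x + (-5)·v_y = 0, i.e. (-2.2268)·v_x + (-5)·v_y = 0,
  so v ∝ (b, λ_1 - a) = (-5, 2.2268); multiply by -1 so the first entry is positive: u = (5, -2.2268).
  ||u|| = √((5)² + (-2.2268)²) = √(29.9587) ≈ 5.4735,
  v_1 = u/||u|| ≈ (0.9135, -0.4068) (||v_1|| = 1).

λ_1 = 20.2268,  λ_2 = 6.7732;  v_1 ≈ (0.9135, -0.4068)


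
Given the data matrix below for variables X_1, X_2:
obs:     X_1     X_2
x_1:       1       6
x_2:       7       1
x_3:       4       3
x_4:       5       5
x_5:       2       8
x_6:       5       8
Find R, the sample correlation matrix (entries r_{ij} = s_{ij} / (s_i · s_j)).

Step 1 — column means:
  mean(X_1) = (1 + 7 + 4 + 5 + 2 + 5) / 6 = 24/6 = 4
  mean(X_2) = (6 + 1 + 3 + 5 + 8 + 8) / 6 = 31/6 = 5.1667

Step 2 — sample variances and covariances s[i,j] = (1/(n-1)) · Σ_k (x_{k,i} - mean_i) · (x_{k,j} - mean_j), with n-1 = 5:
  s[X_1,X_1] = ((-3)·(-3) + (3)·(3) + (0)·(0) + (1)·(1) + (-2)·(-2) + (1)·(1)) / 5 = 24/5 = 4.8
  s[X_1,X_2] = ((-3)·(0.8333) + (3)·(-4.1667) + (0)·(-2.1667) + (1)·(-0.1667) + (-2)·(2.8333) + (1)·(2.8333)) / 5 = -18/5 = -3.6
  s[X_2,X_2] = ((0.8333)·(0.8333) + (-4.1667)·(-4.1667) + (-2.1667)·(-2.1667) + (-0.1667)·(-0.1667) + (2.8333)·(2.8333) + (2.8333)·(2.8333)) / 5 = 38.8333/5 = 7.7667
  Sample standard deviations s_i = √(s[i,i]):
  s(X_1) = √(4.8) = 2.1909
  s(X_2) = √(7.7667) = 2.7869

Step 3 — r_{ij} = s_{ij} / (s_i · s_j):
  r[X_1,X_1] = 1 (diagonal).
  r[X_1,X_2] = -3.6 / (2.1909 · 2.7869) = -3.6 / 6.1057 = -0.5896
  r[X_2,X_2] = 1 (diagonal).

R is symmetric with unit diagonal. Assembling:

R = [[1, -0.5896],
 [-0.5896, 1]]


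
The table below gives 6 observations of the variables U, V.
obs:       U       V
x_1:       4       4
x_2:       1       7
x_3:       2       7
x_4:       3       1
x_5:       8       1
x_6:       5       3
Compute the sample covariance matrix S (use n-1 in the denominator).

Step 1 — column means:
  mean(U) = (4 + 1 + 2 + 3 + 8 + 5) / 6 = 23/6 = 3.8333
  mean(V) = (4 + 7 + 7 + 1 + 1 + 3) / 6 = 23/6 = 3.8333

Step 2 — sample covariance S[i,j] = (1/(n-1)) · Σ_k (x_{k,i} - mean_i) · (x_{k,j} - mean_j), with n-1 = 5.
  S[U,U] = ((0.1667)·(0.1667) + (-2.8333)·(-2.8333) + (-1.8333)·(-1.8333) + (-0.8333)·(-0.8333) + (4.1667)·(4.1667) + (1.1667)·(1.1667)) / 5 = 30.8333/5 = 6.1667
  S[U,V] = ((0.1667)·(0.1667) + (-2.8333)·(3.1667) + (-1.8333)·(3.1667) + (-0.8333)·(-2.8333) + (4.1667)·(-2.8333) + (1.1667)·(-0.8333)) / 5 = -25.1667/5 = -5.0333
  S[V,V] = ((0.1667)·(0.1667) + (3.1667)·(3.1667) + (3.1667)·(3.1667) + (-2.8333)·(-2.8333) + (-2.8333)·(-2.8333) + (-0.8333)·(-0.8333)) / 5 = 36.8333/5 = 7.3667

S is symmetric (S[j,i] = S[i,j]). Assembling:

S = [[6.1667, -5.0333],
 [-5.0333, 7.3667]]


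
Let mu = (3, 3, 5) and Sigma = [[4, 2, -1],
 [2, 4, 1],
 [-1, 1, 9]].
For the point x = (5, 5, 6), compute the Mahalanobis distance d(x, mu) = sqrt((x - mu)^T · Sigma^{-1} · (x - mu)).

Step 1 — centre the observation: (x - mu) = (2, 2, 1).

Step 2 — invert Sigma (cofactor / det for 3×3, or solve directly):
  Sigma^{-1} = [[0.3646, -0.1979, 0.0625],
 [-0.1979, 0.3646, -0.0625],
 [0.0625, -0.0625, 0.125]].

Step 3 — form the quadratic (x - mu)^T · Sigma^{-1} · (x - mu):
  Sigma^{-1} · (x - mu) = (0.3958, 0.2708, 0.125).
  (x - mu)^T · [Sigma^{-1} · (x - mu)] = (2)·(0.3958) + (2)·(0.2708) + (1)·(0.125) = 1.4583.

Step 4 — take square root: d = √(1.4583) ≈ 1.2076.

d(x, mu) = √(1.4583) ≈ 1.2076


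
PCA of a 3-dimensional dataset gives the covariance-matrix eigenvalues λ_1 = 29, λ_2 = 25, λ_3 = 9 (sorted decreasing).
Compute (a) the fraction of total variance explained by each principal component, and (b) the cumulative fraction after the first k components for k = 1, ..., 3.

Step 1 — total variance = trace(Sigma) = Σ λ_i = 29 + 25 + 9 = 63.

Step 2 — fraction explained by component i = λ_i / Σ λ:
  PC1: 29/63 = 0.4603
  PC2: 25/63 = 0.3968
  PC3: 9/63 = 0.1429

Step 3 — cumulative fraction after k components = (λ_1 + ... + λ_k) / Σ λ:
  k = 1: 29/63 = 0.4603
  k = 2: (29 + 25)/63 = 54/63 = 0.8571
  k = 3: (29 + 25 + 9)/63 = 63/63 = 1

Summary (fraction, with percent):

explained: PC1 0.4603 (46.03%), PC2 0.3968 (39.68%), PC3 0.1429 (14.29%);  cumulative: 0.4603, 0.8571, 1


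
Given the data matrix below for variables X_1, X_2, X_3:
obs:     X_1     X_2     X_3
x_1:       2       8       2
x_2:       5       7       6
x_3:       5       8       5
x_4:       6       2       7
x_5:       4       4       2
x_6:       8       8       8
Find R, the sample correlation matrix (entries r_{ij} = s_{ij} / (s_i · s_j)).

Step 1 — column means:
  mean(X_1) = (2 + 5 + 5 + 6 + 4 + 8) / 6 = 30/6 = 5
  mean(X_2) = (8 + 7 + 8 + 2 + 4 + 8) / 6 = 37/6 = 6.1667
  mean(X_3) = (2 + 6 + 5 + 7 + 2 + 8) / 6 = 30/6 = 5

Step 2 — sample variances and covariances s[i,j] = (1/(n-1)) · Σ_k (x_{k,i} - mean_i) · (x_{k,j} - mean_j), with n-1 = 5:
  s[X_1,X_1] = ((-3)·(-3) + (0)·(0) + (0)·(0) + (1)·(1) + (-1)·(-1) + (3)·(3)) / 5 = 20/5 = 4
  s[X_1,X_2] = ((-3)·(1.8333) + (0)·(0.8333) + (0)·(1.8333) + (1)·(-4.1667) + (-1)·(-2.1667) + (3)·(1.8333)) / 5 = -2/5 = -0.4
  s[X_1,X_3] = ((-3)·(-3) + (0)·(1) + (0)·(0) + (1)·(2) + (-1)·(-3) + (3)·(3)) / 5 = 23/5 = 4.6
  s[X_2,X_2] = ((1.8333)·(1.8333) + (0.8333)·(0.8333) + (1.8333)·(1.8333) + (-4.1667)·(-4.1667) + (-2.1667)·(-2.1667) + (1.8333)·(1.8333)) / 5 = 32.8333/5 = 6.5667
  s[X_2,X_3] = ((1.8333)·(-3) + (0.8333)·(1) + (1.8333)·(0) + (-4.1667)·(2) + (-2.1667)·(-3) + (1.8333)·(3)) / 5 = -1/5 = -0.2
  s[X_3,X_3] = ((-3)·(-3) + (1)·(1) + (0)·(0) + (2)·(2) + (-3)·(-3) + (3)·(3)) / 5 = 32/5 = 6.4
  Sample standard deviations s_i = √(s[i,i]):
  s(X_1) = √(4) = 2
  s(X_2) = √(6.5667) = 2.5626
  s(X_3) = √(6.4) = 2.5298

Step 3 — r_{ij} = s_{ij} / (s_i · s_j):
  r[X_1,X_1] = 1 (diagonal).
  r[X_1,X_2] = -0.4 / (2 · 2.5626) = -0.4 / 5.1251 = -0.078
  r[X_1,X_3] = 4.6 / (2 · 2.5298) = 4.6 / 5.0596 = 0.9092
  r[X_2,X_2] = 1 (diagonal).
  r[X_2,X_3] = -0.2 / (2.5626 · 2.5298) = -0.2 / 6.4828 = -0.0309
  r[X_3,X_3] = 1 (diagonal).

R is symmetric with unit diagonal. Assembling:

R = [[1, -0.078, 0.9092],
 [-0.078, 1, -0.0309],
 [0.9092, -0.0309, 1]]


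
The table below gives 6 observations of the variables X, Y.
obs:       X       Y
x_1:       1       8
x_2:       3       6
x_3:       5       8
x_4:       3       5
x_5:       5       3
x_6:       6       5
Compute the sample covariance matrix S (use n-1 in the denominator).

Step 1 — column means:
  mean(X) = (1 + 3 + 5 + 3 + 5 + 6) / 6 = 23/6 = 3.8333
  mean(Y) = (8 + 6 + 8 + 5 + 3 + 5) / 6 = 35/6 = 5.8333

Step 2 — sample covariance S[i,j] = (1/(n-1)) · Σ_k (x_{k,i} - mean_i) · (x_{k,j} - mean_j), with n-1 = 5.
  S[X,X] = ((-2.8333)·(-2.8333) + (-0.8333)·(-0.8333) + (1.1667)·(1.1667) + (-0.8333)·(-0.8333) + (1.1667)·(1.1667) + (2.1667)·(2.1667)) / 5 = 16.8333/5 = 3.3667
  S[X,Y] = ((-2.8333)·(2.1667) + (-0.8333)·(0.1667) + (1.1667)·(2.1667) + (-0.8333)·(-0.8333) + (1.1667)·(-2.8333) + (2.1667)·(-0.8333)) / 5 = -8.1667/5 = -1.6333
  S[Y,Y] = ((2.1667)·(2.1667) + (0.1667)·(0.1667) + (2.1667)·(2.1667) + (-0.8333)·(-0.8333) + (-2.8333)·(-2.8333) + (-0.8333)·(-0.8333)) / 5 = 18.8333/5 = 3.7667

S is symmetric (S[j,i] = S[i,j]). Assembling:

S = [[3.3667, -1.6333],
 [-1.6333, 3.7667]]


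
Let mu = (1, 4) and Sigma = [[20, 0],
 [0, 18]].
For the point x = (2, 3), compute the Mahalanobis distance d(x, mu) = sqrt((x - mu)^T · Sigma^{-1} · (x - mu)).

Step 1 — centre the observation: (x - mu) = (1, -1).

Step 2 — invert Sigma. det(Sigma) = 20·18 - (0)² = 360.
  Sigma^{-1} = (1/det) · [[d, -b], [-b, a]] = [[0.05, 0],
 [0, 0.0556]].

Step 3 — form the quadratic (x - mu)^T · Sigma^{-1} · (x - mu):
  Sigma^{-1} · (x - mu) = (0.05, -0.0556).
  (x - mu)^T · [Sigma^{-1} · (x - mu)] = (1)·(0.05) + (-1)·(-0.0556) = 0.1056.

Step 4 — take square root: d = √(0.1056) ≈ 0.3249.

d(x, mu) = √(0.1056) ≈ 0.3249


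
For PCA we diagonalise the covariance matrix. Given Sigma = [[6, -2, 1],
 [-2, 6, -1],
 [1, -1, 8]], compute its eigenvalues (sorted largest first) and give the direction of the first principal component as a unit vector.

Step 1 — characteristic polynomial p(λ) = det(λI - Sigma) = λ³ - tr·λ² + c_1·λ - det, where tr = trace, c_1 = sum of the principal 2×2 minors, det = det(Sigma):
  tr = 6 + 6 + 8 = 20,
  c_1 = (6·6 - (-2)²) + (6·8 - (1)²) + (6·8 - (-1)²) = 32 + 47 + 47 = 126,
  det = 6·(6·8 - (-1)²) - (-2)·((-2)·8 - (-1)·(1)) + (1)·((-2)·(-1) - 6·(1)) = 6·(47) - (-2)·(-15) + (1)·(-4) = 248.
  So p(λ) = λ³ - 20λ² + 126λ - 248.
Step 2 — look for an integer root (rational root theorem: any rational root is an integer divisor of 248). Testing λ = 4:
  p(4) = 64 - 320 + 504 - 248 = 0  ✓
  Dividing out (λ - 4): p(λ) = (λ - 4)(λ² - 16λ + 62).
Step 3 — remaining eigenvalues from the quadratic λ² - 16λ + 62 = 0:
  Δ = 16² - 4·62 = 256 - 248 = 8,  λ = (16 ± √8)/2 = (16 ± 2.8284)/2 ≈ 9.4142 or 6.5858.
  Sorted: λ_1 = 9.4142,  λ_2 = 6.5858,  λ_3 = 4  (check: sum = 20 = tr ✓).

Step 4 — unit eigenvector for λ_1 ≈ 9.4142: v spans the null space of (Sigma - λ_1 I), whose rows are
  r_1 = (-3.4142, -2, 1),  r_2 = (-2, -3.4142, -1),  r_3 = (1, -1, -1.4142).
  v is orthogonal to every row, so take v ∝ r_1 × r_2 = ((-2)·(-1) - (1)·(-3.4142), (1)·(-2) - (-3.4142)·(-1), (-3.4142)·(-3.4142) - (-2)·(-2)) ≈ (5.4142, -5.4142, 7.6569).
  Let u = (5.4142, -5.4142, 7.6569).
  ||u|| = √((5.4142)² + (-5.4142)² + (7.6569)²) = √(117.2548) ≈ 10.8284,  v_1 = u/||u|| ≈ (0.5, -0.5, 0.7071) (||v_1|| = 1).

λ_1 = 9.4142,  λ_2 = 6.5858,  λ_3 = 4;  v_1 ≈ (0.5, -0.5, 0.7071)


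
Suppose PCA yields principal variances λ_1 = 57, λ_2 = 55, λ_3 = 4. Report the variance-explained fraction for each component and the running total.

Step 1 — total variance = trace(Sigma) = Σ λ_i = 57 + 55 + 4 = 116.

Step 2 — fraction explained by component i = λ_i / Σ λ:
  PC1: 57/116 = 0.4914
  PC2: 55/116 = 0.4741
  PC3: 4/116 = 0.0345

Step 3 — cumulative fraction after k components = (λ_1 + ... + λ_k) / Σ λ:
  k = 1: 57/116 = 0.4914
  k = 2: (57 + 55)/116 = 112/116 = 0.9655
  k = 3: (57 + 55 + 4)/116 = 116/116 = 1

Summary (fraction, with percent):

explained: PC1 0.4914 (49.14%), PC2 0.4741 (47.41%), PC3 0.0345 (3.45%);  cumulative: 0.4914, 0.9655, 1


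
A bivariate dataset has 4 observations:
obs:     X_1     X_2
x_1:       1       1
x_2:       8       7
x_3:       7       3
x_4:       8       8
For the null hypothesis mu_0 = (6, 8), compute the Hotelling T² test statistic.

Step 1 — sample mean vector:
  mean(X_1) = (1 + 8 + 7 + 8) / 4 = 24/4 = 6
  mean(X_2) = (1 + 7 + 3 + 8) / 4 = 19/4 = 4.75
  x̄ = (6, 4.75),  deviation x̄ - mu_0 = (6, 4.75) - (6, 8) = (0, -3.25).

Step 2 — sample covariance matrix, S[i,j] = (1/(n-1)) · Σ_k (x_{k,i} - mean_i) · (x_{k,j} - mean_j), divisor n-1 = 3:
  S[X_1,X_1] = ((-5)·(-5) + (2)·(2) + (1)·(1) + (2)·(2)) / 3 = 34/3 = 11.3333
  S[X_1,X_2] = ((-5)·(-3.75) + (2)·(2.25) + (1)·(-1.75) + (2)·(3.25)) / 3 = 28/3 = 9.3333
  S[X_2,X_2] = ((-3.75)·(-3.75) + (2.25)·(2.25) + (-1.75)·(-1.75) + (3.25)·(3.25)) / 3 = 32.75/3 = 10.9167
  S = [[11.3333, 9.3333],
 [9.3333, 10.9167]].

Step 3 — invert S. det(S) = 11.3333·10.9167 - (9.3333)² = 36.6111.
  S^{-1} = (1/det) · [[d, -b], [-b, a]] = [[0.2982, -0.2549],
 [-0.2549, 0.3096]].

Step 4 — quadratic form (x̄ - mu_0)^T · S^{-1} · (x̄ - mu_0):
  S^{-1} · (x̄ - mu_0) = (0.8285, -1.0061),
  (x̄ - mu_0)^T · [...] = (0)·(0.8285) + (-3.25)·(-1.0061) = 3.2697.

Step 5 — scale by n: T² = 4 · 3.2697 = 13.0789.

T² ≈ 13.0789


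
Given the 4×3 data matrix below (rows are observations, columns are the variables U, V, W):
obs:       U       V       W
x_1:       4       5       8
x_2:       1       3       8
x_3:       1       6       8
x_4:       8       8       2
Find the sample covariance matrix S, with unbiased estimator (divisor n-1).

Step 1 — column means:
  mean(U) = (4 + 1 + 1 + 8) / 4 = 14/4 = 3.5
  mean(V) = (5 + 3 + 6 + 8) / 4 = 22/4 = 5.5
  mean(W) = (8 + 8 + 8 + 2) / 4 = 26/4 = 6.5

Step 2 — sample covariance S[i,j] = (1/(n-1)) · Σ_k (x_{k,i} - mean_i) · (x_{k,j} - mean_j), with n-1 = 3.
  S[U,U] = ((0.5)·(0.5) + (-2.5)·(-2.5) + (-2.5)·(-2.5) + (4.5)·(4.5)) / 3 = 33/3 = 11
  S[U,V] = ((0.5)·(-0.5) + (-2.5)·(-2.5) + (-2.5)·(0.5) + (4.5)·(2.5)) / 3 = 16/3 = 5.3333
  S[U,W] = ((0.5)·(1.5) + (-2.5)·(1.5) + (-2.5)·(1.5) + (4.5)·(-4.5)) / 3 = -27/3 = -9
  S[V,V] = ((-0.5)·(-0.5) + (-2.5)·(-2.5) + (0.5)·(0.5) + (2.5)·(2.5)) / 3 = 13/3 = 4.3333
  S[V,W] = ((-0.5)·(1.5) + (-2.5)·(1.5) + (0.5)·(1.5) + (2.5)·(-4.5)) / 3 = -15/3 = -5
  S[W,W] = ((1.5)·(1.5) + (1.5)·(1.5) + (1.5)·(1.5) + (-4.5)·(-4.5)) / 3 = 27/3 = 9

S is symmetric (S[j,i] = S[i,j]). Assembling:

S = [[11, 5.3333, -9],
 [5.3333, 4.3333, -5],
 [-9, -5, 9]]


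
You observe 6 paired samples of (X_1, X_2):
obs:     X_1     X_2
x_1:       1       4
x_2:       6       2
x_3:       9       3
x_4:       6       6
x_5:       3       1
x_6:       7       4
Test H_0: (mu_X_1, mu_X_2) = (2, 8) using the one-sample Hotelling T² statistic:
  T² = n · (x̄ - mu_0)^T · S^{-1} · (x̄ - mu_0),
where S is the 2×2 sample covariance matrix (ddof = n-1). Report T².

Step 1 — sample mean vector:
  mean(X_1) = (1 + 6 + 9 + 6 + 3 + 7) / 6 = 32/6 = 5.3333
  mean(X_2) = (4 + 2 + 3 + 6 + 1 + 4) / 6 = 20/6 = 3.3333
  x̄ = (5.3333, 3.3333),  deviation x̄ - mu_0 = (5.3333, 3.3333) - (2, 8) = (3.3333, -4.6667).

Step 2 — sample covariance matrix, S[i,j] = (1/(n-1)) · Σ_k (x_{k,i} - mean_i) · (x_{k,j} - mean_j), divisor n-1 = 5:
  S[X_1,X_1] = ((-4.3333)·(-4.3333) + (0.6667)·(0.6667) + (3.6667)·(3.6667) + (0.6667)·(0.6667) + (-2.3333)·(-2.3333) + (1.6667)·(1.6667)) / 5 = 41.3333/5 = 8.2667
  S[X_1,X_2] = ((-4.3333)·(0.6667) + (0.6667)·(-1.3333) + (3.6667)·(-0.3333) + (0.6667)·(2.6667) + (-2.3333)·(-2.3333) + (1.6667)·(0.6667)) / 5 = 3.3333/5 = 0.6667
  S[X_2,X_2] = ((0.6667)·(0.6667) + (-1.3333)·(-1.3333) + (-0.3333)·(-0.3333) + (2.6667)·(2.6667) + (-2.3333)·(-2.3333) + (0.6667)·(0.6667)) / 5 = 15.3333/5 = 3.0667
  S = [[8.2667, 0.6667],
 [0.6667, 3.0667]].

Step 3 — invert S. det(S) = 8.2667·3.0667 - (0.6667)² = 24.9067.
  S^{-1} = (1/det) · [[d, -b], [-b, a]] = [[0.1231, -0.0268],
 [-0.0268, 0.3319]].

Step 4 — quadratic form (x̄ - mu_0)^T · S^{-1} · (x̄ - mu_0):
  S^{-1} · (x̄ - mu_0) = (0.5353, -1.6381),
  (x̄ - mu_0)^T · [...] = (3.3333)·(0.5353) + (-4.6667)·(-1.6381) = 9.429.

Step 5 — scale by n: T² = 6 · 9.429 = 56.5739.

T² ≈ 56.5739


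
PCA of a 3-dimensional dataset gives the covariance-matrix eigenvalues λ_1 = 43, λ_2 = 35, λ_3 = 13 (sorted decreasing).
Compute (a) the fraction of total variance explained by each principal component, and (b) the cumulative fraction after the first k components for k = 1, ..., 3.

Step 1 — total variance = trace(Sigma) = Σ λ_i = 43 + 35 + 13 = 91.

Step 2 — fraction explained by component i = λ_i / Σ λ:
  PC1: 43/91 = 0.4725
  PC2: 35/91 = 0.3846
  PC3: 13/91 = 0.1429

Step 3 — cumulative fraction after k components = (λ_1 + ... + λ_k) / Σ λ:
  k = 1: 43/91 = 0.4725
  k = 2: (43 + 35)/91 = 78/91 = 0.8571
  k = 3: (43 + 35 + 13)/91 = 91/91 = 1

Summary (fraction, with percent):

explained: PC1 0.4725 (47.25%), PC2 0.3846 (38.46%), PC3 0.1429 (14.29%);  cumulative: 0.4725, 0.8571, 1


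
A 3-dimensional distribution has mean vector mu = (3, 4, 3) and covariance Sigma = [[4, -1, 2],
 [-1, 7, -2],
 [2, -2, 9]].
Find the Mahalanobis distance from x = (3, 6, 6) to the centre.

Step 1 — centre the observation: (x - mu) = (0, 2, 3).

Step 2 — invert Sigma (cofactor / det for 3×3, or solve directly):
  Sigma^{-1} = [[0.285, 0.0242, -0.058],
 [0.0242, 0.1546, 0.029],
 [-0.058, 0.029, 0.1304]].

Step 3 — form the quadratic (x - mu)^T · Sigma^{-1} · (x - mu):
  Sigma^{-1} · (x - mu) = (-0.1256, 0.3961, 0.4493).
  (x - mu)^T · [Sigma^{-1} · (x - mu)] = (0)·(-0.1256) + (2)·(0.3961) + (3)·(0.4493) = 2.1401.

Step 4 — take square root: d = √(2.1401) ≈ 1.4629.

d(x, mu) = √(2.1401) ≈ 1.4629


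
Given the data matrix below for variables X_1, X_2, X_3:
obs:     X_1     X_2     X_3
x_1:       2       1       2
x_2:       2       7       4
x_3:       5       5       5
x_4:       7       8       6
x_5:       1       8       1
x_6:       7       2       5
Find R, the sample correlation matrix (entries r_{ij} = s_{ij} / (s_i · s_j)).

Step 1 — column means:
  mean(X_1) = (2 + 2 + 5 + 7 + 1 + 7) / 6 = 24/6 = 4
  mean(X_2) = (1 + 7 + 5 + 8 + 8 + 2) / 6 = 31/6 = 5.1667
  mean(X_3) = (2 + 4 + 5 + 6 + 1 + 5) / 6 = 23/6 = 3.8333

Step 2 — sample variances and covariances s[i,j] = (1/(n-1)) · Σ_k (x_{k,i} - mean_i) · (x_{k,j} - mean_j), with n-1 = 5:
  s[X_1,X_1] = ((-2)·(-2) + (-2)·(-2) + (1)·(1) + (3)·(3) + (-3)·(-3) + (3)·(3)) / 5 = 36/5 = 7.2
  s[X_1,X_2] = ((-2)·(-4.1667) + (-2)·(1.8333) + (1)·(-0.1667) + (3)·(2.8333) + (-3)·(2.8333) + (3)·(-3.1667)) / 5 = -5/5 = -1
  s[X_1,X_3] = ((-2)·(-1.8333) + (-2)·(0.1667) + (1)·(1.1667) + (3)·(2.1667) + (-3)·(-2.8333) + (3)·(1.1667)) / 5 = 23/5 = 4.6
  s[X_2,X_2] = ((-4.1667)·(-4.1667) + (1.8333)·(1.8333) + (-0.1667)·(-0.1667) + (2.8333)·(2.8333) + (2.8333)·(2.8333) + (-3.1667)·(-3.1667)) / 5 = 46.8333/5 = 9.3667
  s[X_2,X_3] = ((-4.1667)·(-1.8333) + (1.8333)·(0.1667) + (-0.1667)·(1.1667) + (2.8333)·(2.1667) + (2.8333)·(-2.8333) + (-3.1667)·(1.1667)) / 5 = 2.1667/5 = 0.4333
  s[X_3,X_3] = ((-1.8333)·(-1.8333) + (0.1667)·(0.1667) + (1.1667)·(1.1667) + (2.1667)·(2.1667) + (-2.8333)·(-2.8333) + (1.1667)·(1.1667)) / 5 = 18.8333/5 = 3.7667
  Sample standard deviations s_i = √(s[i,i]):
  s(X_1) = √(7.2) = 2.6833
  s(X_2) = √(9.3667) = 3.0605
  s(X_3) = √(3.7667) = 1.9408

Step 3 — r_{ij} = s_{ij} / (s_i · s_j):
  r[X_1,X_1] = 1 (diagonal).
  r[X_1,X_2] = -1 / (2.6833 · 3.0605) = -1 / 8.2122 = -0.1218
  r[X_1,X_3] = 4.6 / (2.6833 · 1.9408) = 4.6 / 5.2077 = 0.8833
  r[X_2,X_2] = 1 (diagonal).
  r[X_2,X_3] = 0.4333 / (3.0605 · 1.9408) = 0.4333 / 5.9398 = 0.073
  r[X_3,X_3] = 1 (diagonal).

R is symmetric with unit diagonal. Assembling:

R = [[1, -0.1218, 0.8833],
 [-0.1218, 1, 0.073],
 [0.8833, 0.073, 1]]


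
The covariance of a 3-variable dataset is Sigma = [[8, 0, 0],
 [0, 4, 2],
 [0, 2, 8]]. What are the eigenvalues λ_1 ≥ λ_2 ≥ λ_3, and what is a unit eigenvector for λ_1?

Step 1 — characteristic polynomial p(λ) = det(λI - Sigma) = λ³ - tr·λ² + c_1·λ - det, where tr = trace, c_1 = sum of the principal 2×2 minors, det = det(Sigma):
  tr = 8 + 4 + 8 = 20,
  c_1 = (8·4 - (0)²) + (8·8 - (0)²) + (4·8 - (2)²) = 32 + 64 + 28 = 124,
  det = 8·(4·8 - (2)²) - (0)·((0)·8 - (2)·(0)) + (0)·((0)·(2) - 4·(0)) = 8·(28) - (0)·(0) + (0)·(0) = 224.
  So p(λ) = λ³ - 20λ² + 124λ - 224.
Step 2 — look for an integer root (rational root theorem: any rational root is an integer divisor of 224). Testing λ = 8:
  p(8) = 512 - 1280 + 992 - 224 = 0  ✓
  Dividing out (λ - 8): p(λ) = (λ - 8)(λ² - 12λ + 28).
Step 3 — remaining eigenvalues from the quadratic λ² - 12λ + 28 = 0:
  Δ = 12² - 4·28 = 144 - 112 = 32,  λ = (12 ± √32)/2 = (12 ± 5.6569)/2 ≈ 8.8284 or 3.1716.
  Sorted: λ_1 = 8.8284,  λ_2 = 8,  λ_3 = 3.1716  (check: sum = 20 = tr ✓).

Step 4 — unit eigenvector for λ_1 ≈ 8.8284: v spans the null space of (Sigma - λ_1 I), whose rows are
  r_1 = (-0.8284, 0, 0),  r_2 = (0, -4.8284, 2),  r_3 = (0, 2, -0.8284).
  v is orthogonal to every row, so take v ∝ r_1 × r_2 = ((0)·(2) - (0)·(-4.8284), (0)·(0) - (-0.8284)·(2), (-0.8284)·(-4.8284) - (0)·(0)) ≈ (0, 1.6569, 4).
  Let u = (0, 1.6569, 4).
  ||u|| = √((0)² + (1.6569)² + (4)²) = √(18.7452) ≈ 4.3296,  v_1 = u/||u|| ≈ (0, 0.3827, 0.9239) (||v_1|| = 1).

λ_1 = 8.8284,  λ_2 = 8,  λ_3 = 3.1716;  v_1 ≈ (0, 0.3827, 0.9239)


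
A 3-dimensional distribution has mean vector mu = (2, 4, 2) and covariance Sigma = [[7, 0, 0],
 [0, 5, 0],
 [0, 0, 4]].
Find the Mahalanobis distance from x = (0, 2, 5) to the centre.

Step 1 — centre the observation: (x - mu) = (-2, -2, 3).

Step 2 — invert Sigma (cofactor / det for 3×3, or solve directly):
  Sigma^{-1} = [[0.1429, 0, 0],
 [0, 0.2, 0],
 [0, 0, 0.25]].

Step 3 — form the quadratic (x - mu)^T · Sigma^{-1} · (x - mu):
  Sigma^{-1} · (x - mu) = (-0.2857, -0.4, 0.75).
  (x - mu)^T · [Sigma^{-1} · (x - mu)] = (-2)·(-0.2857) + (-2)·(-0.4) + (3)·(0.75) = 3.6214.

Step 4 — take square root: d = √(3.6214) ≈ 1.903.

d(x, mu) = √(3.6214) ≈ 1.903


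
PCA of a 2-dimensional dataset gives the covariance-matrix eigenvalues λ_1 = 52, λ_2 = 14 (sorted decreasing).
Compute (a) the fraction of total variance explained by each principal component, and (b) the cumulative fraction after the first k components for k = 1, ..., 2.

Step 1 — total variance = trace(Sigma) = Σ λ_i = 52 + 14 = 66.

Step 2 — fraction explained by component i = λ_i / Σ λ:
  PC1: 52/66 = 0.7879
  PC2: 14/66 = 0.2121

Step 3 — cumulative fraction after k components = (λ_1 + ... + λ_k) / Σ λ:
  k = 1: 52/66 = 0.7879
  k = 2: (52 + 14)/66 = 66/66 = 1

Summary (fraction, with percent):

explained: PC1 0.7879 (78.79%), PC2 0.2121 (21.21%);  cumulative: 0.7879, 1
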